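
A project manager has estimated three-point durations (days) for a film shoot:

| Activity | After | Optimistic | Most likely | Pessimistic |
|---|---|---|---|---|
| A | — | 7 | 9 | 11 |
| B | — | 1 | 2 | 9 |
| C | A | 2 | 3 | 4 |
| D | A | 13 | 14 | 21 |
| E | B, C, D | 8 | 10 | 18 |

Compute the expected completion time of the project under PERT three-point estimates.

35 days

te_A = (7 + 4·9 + 11)/6 = 54/6 = 9
te_B = (1 + 4·2 + 9)/6 = 18/6 = 3
te_C = (2 + 4·3 + 4)/6 = 18/6 = 3
te_D = (13 + 4·14 + 21)/6 = 90/6 = 15
te_E = (8 + 4·10 + 18)/6 = 66/6 = 11

Forward pass:
ES_A = 0; EF_A = 9
ES_B = 0; EF_B = 3
ES_C = 9; EF_C = 9+3 = 12
ES_D = 9; EF_D = 9+15 = 24
ES_E = max(EF_B=3, EF_C=12, EF_D=24) = 24; EF_E = 24+11 = 35
Expected project duration μ = 35 days. Critical path: A → D → E.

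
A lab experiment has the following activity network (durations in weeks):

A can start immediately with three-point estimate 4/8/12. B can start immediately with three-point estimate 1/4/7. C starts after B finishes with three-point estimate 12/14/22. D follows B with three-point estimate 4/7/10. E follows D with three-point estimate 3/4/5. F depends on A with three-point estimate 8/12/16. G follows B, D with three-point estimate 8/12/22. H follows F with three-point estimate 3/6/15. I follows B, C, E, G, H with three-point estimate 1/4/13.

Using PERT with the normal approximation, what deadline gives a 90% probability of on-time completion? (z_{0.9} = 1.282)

te_A = (4 + 4·8 + 12)/6 = 48/6 = 8; σ²_A = ((12−4)/6)² = 1.778
te_B = (1 + 4·4 + 7)/6 = 24/6 = 4; σ²_B = ((7−1)/6)² = 1.000
te_C = (12 + 4·14 + 22)/6 = 90/6 = 15; σ²_C = ((22−12)/6)² = 2.778
te_D = (4 + 4·7 + 10)/6 = 42/6 = 7; σ²_D = ((10−4)/6)² = 1.000
te_E = (3 + 4·4 + 5)/6 = 24/6 = 4; σ²_E = ((5−3)/6)² = 0.111
te_F = (8 + 4·12 + 16)/6 = 72/6 = 12; σ²_F = ((16−8)/6)² = 1.778
te_G = (8 + 4·12 + 22)/6 = 78/6 = 13; σ²_G = ((22−8)/6)² = 5.444
te_H = (3 + 4·6 + 15)/6 = 42/6 = 7; σ²_H = ((15−3)/6)² = 4.000
te_I = (1 + 4·4 + 13)/6 = 30/6 = 5; σ²_I = ((13−1)/6)² = 4.000

Forward pass:
ES_A = 0; EF_A = 8
ES_B = 0; EF_B = 4
ES_C = 4; EF_C = 4+15 = 19
ES_D = 4; EF_D = 4+7 = 11
ES_E = 11; EF_E = 11+4 = 15
ES_F = 8; EF_F = 8+12 = 20
ES_G = max(EF_B=4, EF_D=11) = 11; EF_G = 11+13 = 24
ES_H = 20; EF_H = 20+7 = 27
ES_I = max(EF_B=4, EF_C=19, EF_E=15, EF_G=24, EF_H=27) = 27; EF_I = 27+5 = 32
Expected project duration μ = 32 weeks. Critical path: A → F → H → I.

Variance along critical path = 1.778 + 1.778 + 4.000 + 4.000 = 11.556; σ = 3.399 weeks.
D = μ + z·σ = 32 + 1.282·3.399 = 36.4 weeks

36.4 weeks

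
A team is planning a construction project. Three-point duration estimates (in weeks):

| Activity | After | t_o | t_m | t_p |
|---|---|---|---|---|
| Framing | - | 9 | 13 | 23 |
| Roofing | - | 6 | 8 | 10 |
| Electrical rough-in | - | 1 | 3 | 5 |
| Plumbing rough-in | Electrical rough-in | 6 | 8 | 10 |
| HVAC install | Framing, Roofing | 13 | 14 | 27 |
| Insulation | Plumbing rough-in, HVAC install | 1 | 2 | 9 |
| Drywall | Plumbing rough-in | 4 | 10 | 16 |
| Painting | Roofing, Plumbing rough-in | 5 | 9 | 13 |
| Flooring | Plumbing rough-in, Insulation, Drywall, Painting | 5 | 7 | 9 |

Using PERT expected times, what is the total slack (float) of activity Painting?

13 weeks

te_Framing = (9 + 4·13 + 23)/6 = 84/6 = 14
te_Roofing = (6 + 4·8 + 10)/6 = 48/6 = 8
te_Electrical rough-in = (1 + 4·3 + 5)/6 = 18/6 = 3
te_Plumbing rough-in = (6 + 4·8 + 10)/6 = 48/6 = 8
te_HVAC install = (13 + 4·14 + 27)/6 = 96/6 = 16
te_Insulation = (1 + 4·2 + 9)/6 = 18/6 = 3
te_Drywall = (4 + 4·10 + 16)/6 = 60/6 = 10
te_Painting = (5 + 4·9 + 13)/6 = 54/6 = 9
te_Flooring = (5 + 4·7 + 9)/6 = 42/6 = 7

Forward pass:
ES_Framing = 0; EF_Framing = 14
ES_Roofing = 0; EF_Roofing = 8
ES_Electrical rough-in = 0; EF_Electrical rough-in = 3
ES_Plumbing rough-in = 3; EF_Plumbing rough-in = 3+8 = 11
ES_HVAC install = max(EF_Framing=14, EF_Roofing=8) = 14; EF_HVAC install = 14+16 = 30
ES_Insulation = max(EF_Plumbing rough-in=11, EF_HVAC install=30) = 30; EF_Insulation = 30+3 = 33
ES_Drywall = 11; EF_Drywall = 11+10 = 21
ES_Painting = max(EF_Roofing=8, EF_Plumbing rough-in=11) = 11; EF_Painting = 11+9 = 20
ES_Flooring = max(EF_Plumbing rough-in=11, EF_Insulation=33, EF_Drywall=21, EF_Painting=20) = 33; EF_Flooring = 33+7 = 40
Expected project duration μ = 40 weeks. Critical path: Framing → HVAC install → Insulation → Flooring.

Backward pass:
LF_Flooring = 40; LS_Flooring = 40−7 = 33
LF_Painting = LS_Flooring = 33; LS_Painting = 33−9 = 24
LF_Drywall = LS_Flooring = 33; LS_Drywall = 33−10 = 23
LF_Insulation = LS_Flooring = 33; LS_Insulation = 33−3 = 30
LF_HVAC install = LS_Insulation = 30; LS_HVAC install = 30−16 = 14
LF_Plumbing rough-in = min(LS_Insulation=30, LS_Drywall=23, LS_Painting=24, LS_Flooring=33) = 23; LS_Plumbing rough-in = 23−8 = 15
LF_Electrical rough-in = LS_Plumbing rough-in = 15; LS_Electrical rough-in = 15−3 = 12
LF_Roofing = min(LS_HVAC install=14, LS_Painting=24) = 14; LS_Roofing = 14−8 = 6
LF_Framing = LS_HVAC install = 14; LS_Framing = 14−14 = 0
Slack_Painting = LS_Painting − ES_Painting = 24 − 11 = 13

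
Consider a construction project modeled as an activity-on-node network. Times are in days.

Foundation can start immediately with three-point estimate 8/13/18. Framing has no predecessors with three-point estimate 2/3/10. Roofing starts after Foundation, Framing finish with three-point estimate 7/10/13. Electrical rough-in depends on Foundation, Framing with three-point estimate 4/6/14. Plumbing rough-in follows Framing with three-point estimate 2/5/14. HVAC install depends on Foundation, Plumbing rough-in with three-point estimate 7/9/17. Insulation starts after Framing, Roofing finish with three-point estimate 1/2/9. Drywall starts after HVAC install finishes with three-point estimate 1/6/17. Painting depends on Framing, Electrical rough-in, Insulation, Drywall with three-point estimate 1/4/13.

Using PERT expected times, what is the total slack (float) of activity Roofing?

te_Foundation = (8 + 4·13 + 18)/6 = 78/6 = 13
te_Framing = (2 + 4·3 + 10)/6 = 24/6 = 4
te_Roofing = (7 + 4·10 + 13)/6 = 60/6 = 10
te_Electrical rough-in = (4 + 4·6 + 14)/6 = 42/6 = 7
te_Plumbing rough-in = (2 + 4·5 + 14)/6 = 36/6 = 6
te_HVAC install = (7 + 4·9 + 17)/6 = 60/6 = 10
te_Insulation = (1 + 4·2 + 9)/6 = 18/6 = 3
te_Drywall = (1 + 4·6 + 17)/6 = 42/6 = 7
te_Painting = (1 + 4·4 + 13)/6 = 30/6 = 5

Forward pass:
ES_Foundation = 0; EF_Foundation = 13
ES_Framing = 0; EF_Framing = 4
ES_Roofing = max(EF_Foundation=13, EF_Framing=4) = 13; EF_Roofing = 13+10 = 23
ES_Electrical rough-in = max(EF_Foundation=13, EF_Framing=4) = 13; EF_Electrical rough-in = 13+7 = 20
ES_Plumbing rough-in = 4; EF_Plumbing rough-in = 4+6 = 10
ES_HVAC install = max(EF_Foundation=13, EF_Plumbing rough-in=10) = 13; EF_HVAC install = 13+10 = 23
ES_Insulation = max(EF_Framing=4, EF_Roofing=23) = 23; EF_Insulation = 23+3 = 26
ES_Drywall = 23; EF_Drywall = 23+7 = 30
ES_Painting = max(EF_Framing=4, EF_Electrical rough-in=20, EF_Insulation=26, EF_Drywall=30) = 30; EF_Painting = 30+5 = 35
Expected project duration μ = 35 days. Critical path: Foundation → HVAC install → Drywall → Painting.

Backward pass:
LF_Painting = 35; LS_Painting = 35−5 = 30
LF_Drywall = LS_Painting = 30; LS_Drywall = 30−7 = 23
LF_Insulation = LS_Painting = 30; LS_Insulation = 30−3 = 27
LF_HVAC install = LS_Drywall = 23; LS_HVAC install = 23−10 = 13
LF_Plumbing rough-in = LS_HVAC install = 13; LS_Plumbing rough-in = 13−6 = 7
LF_Electrical rough-in = LS_Painting = 30; LS_Electrical rough-in = 30−7 = 23
LF_Roofing = LS_Insulation = 27; LS_Roofing = 27−10 = 17
LF_Framing = min(LS_Roofing=17, LS_Electrical rough-in=23, LS_Plumbing rough-in=7, LS_Insulation=27, LS_Painting=30) = 7; LS_Framing = 7−4 = 3
LF_Foundation = min(LS_Roofing=17, LS_Electrical rough-in=23, LS_HVAC install=13) = 13; LS_Foundation = 13−13 = 0
Slack_Roofing = LS_Roofing − ES_Roofing = 17 − 13 = 4

4 days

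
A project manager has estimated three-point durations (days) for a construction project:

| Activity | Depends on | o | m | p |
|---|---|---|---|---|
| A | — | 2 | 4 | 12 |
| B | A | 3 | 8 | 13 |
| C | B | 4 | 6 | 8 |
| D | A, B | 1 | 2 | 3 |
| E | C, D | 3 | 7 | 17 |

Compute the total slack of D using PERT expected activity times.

te_A = (2 + 4·4 + 12)/6 = 30/6 = 5
te_B = (3 + 4·8 + 13)/6 = 48/6 = 8
te_C = (4 + 4·6 + 8)/6 = 36/6 = 6
te_D = (1 + 4·2 + 3)/6 = 12/6 = 2
te_E = (3 + 4·7 + 17)/6 = 48/6 = 8

Forward pass:
ES_A = 0; EF_A = 5
ES_B = 5; EF_B = 5+8 = 13
ES_C = 13; EF_C = 13+6 = 19
ES_D = max(EF_A=5, EF_B=13) = 13; EF_D = 13+2 = 15
ES_E = max(EF_C=19, EF_D=15) = 19; EF_E = 19+8 = 27
Expected project duration μ = 27 days. Critical path: A → B → C → E.

Backward pass:
LF_E = 27; LS_E = 27−8 = 19
LF_D = LS_E = 19; LS_D = 19−2 = 17
LF_C = LS_E = 19; LS_C = 19−6 = 13
LF_B = min(LS_C=13, LS_D=17) = 13; LS_B = 13−8 = 5
LF_A = min(LS_B=5, LS_D=17) = 5; LS_A = 5−5 = 0
Slack_D = LS_D − ES_D = 17 − 13 = 4

4 days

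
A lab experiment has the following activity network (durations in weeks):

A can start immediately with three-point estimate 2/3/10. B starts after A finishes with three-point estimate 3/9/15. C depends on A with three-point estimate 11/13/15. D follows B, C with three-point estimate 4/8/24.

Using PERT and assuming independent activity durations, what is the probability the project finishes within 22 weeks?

0.085

te_A = (2 + 4·3 + 10)/6 = 24/6 = 4; σ²_A = ((10−2)/6)² = 1.778
te_B = (3 + 4·9 + 15)/6 = 54/6 = 9; σ²_B = ((15−3)/6)² = 4.000
te_C = (11 + 4·13 + 15)/6 = 78/6 = 13; σ²_C = ((15−11)/6)² = 0.444
te_D = (4 + 4·8 + 24)/6 = 60/6 = 10; σ²_D = ((24−4)/6)² = 11.111

Forward pass:
ES_A = 0; EF_A = 4
ES_B = 4; EF_B = 4+9 = 13
ES_C = 4; EF_C = 4+13 = 17
ES_D = max(EF_B=13, EF_C=17) = 17; EF_D = 17+10 = 27
Expected project duration μ = 27 weeks. Critical path: A → C → D.

Variance along critical path = 1.778 + 0.444 + 11.111 = 13.333; σ = √13.333 = 3.651 weeks.
Z = (22 − 27) / 3.651 = -1.369
P(T ≤ 22) = Φ(-1.369) ≈ 0.085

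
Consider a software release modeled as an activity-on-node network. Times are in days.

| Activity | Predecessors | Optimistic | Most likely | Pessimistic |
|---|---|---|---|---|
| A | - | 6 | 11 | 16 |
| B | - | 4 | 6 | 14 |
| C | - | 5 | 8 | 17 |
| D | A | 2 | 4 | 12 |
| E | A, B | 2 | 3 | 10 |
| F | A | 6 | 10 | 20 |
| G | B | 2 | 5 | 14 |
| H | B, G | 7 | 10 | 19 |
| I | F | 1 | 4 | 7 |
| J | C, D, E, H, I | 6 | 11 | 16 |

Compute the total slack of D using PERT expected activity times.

10 days

te_A = (6 + 4·11 + 16)/6 = 66/6 = 11
te_B = (4 + 4·6 + 14)/6 = 42/6 = 7
te_C = (5 + 4·8 + 17)/6 = 54/6 = 9
te_D = (2 + 4·4 + 12)/6 = 30/6 = 5
te_E = (2 + 4·3 + 10)/6 = 24/6 = 4
te_F = (6 + 4·10 + 20)/6 = 66/6 = 11
te_G = (2 + 4·5 + 14)/6 = 36/6 = 6
te_H = (7 + 4·10 + 19)/6 = 66/6 = 11
te_I = (1 + 4·4 + 7)/6 = 24/6 = 4
te_J = (6 + 4·11 + 16)/6 = 66/6 = 11

Forward pass:
ES_A = 0; EF_A = 11
ES_B = 0; EF_B = 7
ES_C = 0; EF_C = 9
ES_D = 11; EF_D = 11+5 = 16
ES_E = max(EF_A=11, EF_B=7) = 11; EF_E = 11+4 = 15
ES_F = 11; EF_F = 11+11 = 22
ES_G = 7; EF_G = 7+6 = 13
ES_H = max(EF_B=7, EF_G=13) = 13; EF_H = 13+11 = 24
ES_I = 22; EF_I = 22+4 = 26
ES_J = max(EF_C=9, EF_D=16, EF_E=15, EF_H=24, EF_I=26) = 26; EF_J = 26+11 = 37
Expected project duration μ = 37 days. Critical path: A → F → I → J.

Backward pass:
LF_J = 37; LS_J = 37−11 = 26
LF_I = LS_J = 26; LS_I = 26−4 = 22
LF_H = LS_J = 26; LS_H = 26−11 = 15
LF_G = LS_H = 15; LS_G = 15−6 = 9
LF_F = LS_I = 22; LS_F = 22−11 = 11
LF_E = LS_J = 26; LS_E = 26−4 = 22
LF_D = LS_J = 26; LS_D = 26−5 = 21
LF_C = LS_J = 26; LS_C = 26−9 = 17
LF_B = min(LS_E=22, LS_G=9, LS_H=15) = 9; LS_B = 9−7 = 2
LF_A = min(LS_D=21, LS_E=22, LS_F=11) = 11; LS_A = 11−11 = 0
Slack_D = LS_D − ES_D = 21 − 11 = 10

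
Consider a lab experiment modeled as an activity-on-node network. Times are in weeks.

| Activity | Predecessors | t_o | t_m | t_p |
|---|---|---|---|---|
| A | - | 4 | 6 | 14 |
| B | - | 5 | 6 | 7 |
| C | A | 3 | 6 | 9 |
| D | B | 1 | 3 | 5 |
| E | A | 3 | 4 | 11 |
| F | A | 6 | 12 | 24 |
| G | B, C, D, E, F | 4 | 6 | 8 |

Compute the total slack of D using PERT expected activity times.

11 weeks

te_A = (4 + 4·6 + 14)/6 = 42/6 = 7
te_B = (5 + 4·6 + 7)/6 = 36/6 = 6
te_C = (3 + 4·6 + 9)/6 = 36/6 = 6
te_D = (1 + 4·3 + 5)/6 = 18/6 = 3
te_E = (3 + 4·4 + 11)/6 = 30/6 = 5
te_F = (6 + 4·12 + 24)/6 = 78/6 = 13
te_G = (4 + 4·6 + 8)/6 = 36/6 = 6

Forward pass:
ES_A = 0; EF_A = 7
ES_B = 0; EF_B = 6
ES_C = 7; EF_C = 7+6 = 13
ES_D = 6; EF_D = 6+3 = 9
ES_E = 7; EF_E = 7+5 = 12
ES_F = 7; EF_F = 7+13 = 20
ES_G = max(EF_B=6, EF_C=13, EF_D=9, EF_E=12, EF_F=20) = 20; EF_G = 20+6 = 26
Expected project duration μ = 26 weeks. Critical path: A → F → G.

Backward pass:
LF_G = 26; LS_G = 26−6 = 20
LF_F = LS_G = 20; LS_F = 20−13 = 7
LF_E = LS_G = 20; LS_E = 20−5 = 15
LF_D = LS_G = 20; LS_D = 20−3 = 17
LF_C = LS_G = 20; LS_C = 20−6 = 14
LF_B = min(LS_D=17, LS_G=20) = 17; LS_B = 17−6 = 11
LF_A = min(LS_C=14, LS_E=15, LS_F=7) = 7; LS_A = 7−7 = 0
Slack_D = LS_D − ES_D = 17 − 6 = 11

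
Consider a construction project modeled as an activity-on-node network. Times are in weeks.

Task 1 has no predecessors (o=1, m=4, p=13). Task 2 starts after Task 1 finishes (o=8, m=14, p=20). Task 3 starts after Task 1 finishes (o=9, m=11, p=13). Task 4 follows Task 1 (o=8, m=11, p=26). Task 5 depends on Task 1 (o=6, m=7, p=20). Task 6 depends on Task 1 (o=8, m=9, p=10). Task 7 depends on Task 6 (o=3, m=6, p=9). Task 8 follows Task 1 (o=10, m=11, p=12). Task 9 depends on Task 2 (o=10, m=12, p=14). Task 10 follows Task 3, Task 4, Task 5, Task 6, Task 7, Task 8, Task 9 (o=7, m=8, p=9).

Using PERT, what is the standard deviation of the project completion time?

2.92 weeks

te_Task 1 = (1 + 4·4 + 13)/6 = 30/6 = 5; σ²_Task 1 = ((13−1)/6)² = 4.000
te_Task 2 = (8 + 4·14 + 20)/6 = 84/6 = 14; σ²_Task 2 = ((20−8)/6)² = 4.000
te_Task 3 = (9 + 4·11 + 13)/6 = 66/6 = 11; σ²_Task 3 = ((13−9)/6)² = 0.444
te_Task 4 = (8 + 4·11 + 26)/6 = 78/6 = 13; σ²_Task 4 = ((26−8)/6)² = 9.000
te_Task 5 = (6 + 4·7 + 20)/6 = 54/6 = 9; σ²_Task 5 = ((20−6)/6)² = 5.444
te_Task 6 = (8 + 4·9 + 10)/6 = 54/6 = 9; σ²_Task 6 = ((10−8)/6)² = 0.111
te_Task 7 = (3 + 4·6 + 9)/6 = 36/6 = 6; σ²_Task 7 = ((9−3)/6)² = 1.000
te_Task 8 = (10 + 4·11 + 12)/6 = 66/6 = 11; σ²_Task 8 = ((12−10)/6)² = 0.111
te_Task 9 = (10 + 4·12 + 14)/6 = 72/6 = 12; σ²_Task 9 = ((14−10)/6)² = 0.444
te_Task 10 = (7 + 4·8 + 9)/6 = 48/6 = 8; σ²_Task 10 = ((9−7)/6)² = 0.111

Forward pass:
ES_Task 1 = 0; EF_Task 1 = 5
ES_Task 2 = 5; EF_Task 2 = 5+14 = 19
ES_Task 3 = 5; EF_Task 3 = 5+11 = 16
ES_Task 4 = 5; EF_Task 4 = 5+13 = 18
ES_Task 5 = 5; EF_Task 5 = 5+9 = 14
ES_Task 6 = 5; EF_Task 6 = 5+9 = 14
ES_Task 7 = 14; EF_Task 7 = 14+6 = 20
ES_Task 8 = 5; EF_Task 8 = 5+11 = 16
ES_Task 9 = 19; EF_Task 9 = 19+12 = 31
ES_Task 10 = max(EF_Task 3=16, EF_Task 4=18, EF_Task 5=14, EF_Task 6=14, EF_Task 7=20, EF_Task 8=16, EF_Task 9=31) = 31; EF_Task 10 = 31+8 = 39
Expected project duration μ = 39 weeks. Critical path: Task 1 → Task 2 → Task 9 → Task 10.

Variance along critical path = 4.000 + 4.000 + 0.444 + 0.111 = 8.556
σ = √8.556 = 2.925 weeks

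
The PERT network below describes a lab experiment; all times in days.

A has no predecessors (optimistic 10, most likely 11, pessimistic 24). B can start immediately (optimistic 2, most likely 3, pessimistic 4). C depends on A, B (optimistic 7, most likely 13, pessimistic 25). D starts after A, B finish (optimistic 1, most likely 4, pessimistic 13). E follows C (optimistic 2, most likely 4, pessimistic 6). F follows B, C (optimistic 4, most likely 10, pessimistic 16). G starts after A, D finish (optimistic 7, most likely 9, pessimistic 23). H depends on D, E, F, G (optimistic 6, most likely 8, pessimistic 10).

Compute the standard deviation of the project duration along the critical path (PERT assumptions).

4.35 days

te_A = (10 + 4·11 + 24)/6 = 78/6 = 13; σ²_A = ((24−10)/6)² = 5.444
te_B = (2 + 4·3 + 4)/6 = 18/6 = 3; σ²_B = ((4−2)/6)² = 0.111
te_C = (7 + 4·13 + 25)/6 = 84/6 = 14; σ²_C = ((25−7)/6)² = 9.000
te_D = (1 + 4·4 + 13)/6 = 30/6 = 5; σ²_D = ((13−1)/6)² = 4.000
te_E = (2 + 4·4 + 6)/6 = 24/6 = 4; σ²_E = ((6−2)/6)² = 0.444
te_F = (4 + 4·10 + 16)/6 = 60/6 = 10; σ²_F = ((16−4)/6)² = 4.000
te_G = (7 + 4·9 + 23)/6 = 66/6 = 11; σ²_G = ((23−7)/6)² = 7.111
te_H = (6 + 4·8 + 10)/6 = 48/6 = 8; σ²_H = ((10−6)/6)² = 0.444

Forward pass:
ES_A = 0; EF_A = 13
ES_B = 0; EF_B = 3
ES_C = max(EF_A=13, EF_B=3) = 13; EF_C = 13+14 = 27
ES_D = max(EF_A=13, EF_B=3) = 13; EF_D = 13+5 = 18
ES_E = 27; EF_E = 27+4 = 31
ES_F = max(EF_B=3, EF_C=27) = 27; EF_F = 27+10 = 37
ES_G = max(EF_A=13, EF_D=18) = 18; EF_G = 18+11 = 29
ES_H = max(EF_D=18, EF_E=31, EF_F=37, EF_G=29) = 37; EF_H = 37+8 = 45
Expected project duration μ = 45 days. Critical path: A → C → F → H.

Variance along critical path = 5.444 + 9.000 + 4.000 + 0.444 = 18.889
σ = √18.889 = 4.346 days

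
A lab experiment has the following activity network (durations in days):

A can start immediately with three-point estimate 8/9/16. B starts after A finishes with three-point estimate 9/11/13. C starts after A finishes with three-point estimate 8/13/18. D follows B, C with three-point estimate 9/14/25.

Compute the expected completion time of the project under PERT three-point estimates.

te_A = (8 + 4·9 + 16)/6 = 60/6 = 10
te_B = (9 + 4·11 + 13)/6 = 66/6 = 11
te_C = (8 + 4·13 + 18)/6 = 78/6 = 13
te_D = (9 + 4·14 + 25)/6 = 90/6 = 15

Forward pass:
ES_A = 0; EF_A = 10
ES_B = 10; EF_B = 10+11 = 21
ES_C = 10; EF_C = 10+13 = 23
ES_D = max(EF_B=21, EF_C=23) = 23; EF_D = 23+15 = 38
Expected project duration μ = 38 days. Critical path: A → C → D.

38 days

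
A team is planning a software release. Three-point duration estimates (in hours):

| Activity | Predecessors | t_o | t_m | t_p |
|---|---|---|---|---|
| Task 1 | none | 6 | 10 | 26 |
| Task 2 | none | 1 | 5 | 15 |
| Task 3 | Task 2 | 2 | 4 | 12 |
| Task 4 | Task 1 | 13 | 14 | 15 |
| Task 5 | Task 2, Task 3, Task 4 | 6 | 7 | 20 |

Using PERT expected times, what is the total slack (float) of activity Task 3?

te_Task 1 = (6 + 4·10 + 26)/6 = 72/6 = 12
te_Task 2 = (1 + 4·5 + 15)/6 = 36/6 = 6
te_Task 3 = (2 + 4·4 + 12)/6 = 30/6 = 5
te_Task 4 = (13 + 4·14 + 15)/6 = 84/6 = 14
te_Task 5 = (6 + 4·7 + 20)/6 = 54/6 = 9

Forward pass:
ES_Task 1 = 0; EF_Task 1 = 12
ES_Task 2 = 0; EF_Task 2 = 6
ES_Task 3 = 6; EF_Task 3 = 6+5 = 11
ES_Task 4 = 12; EF_Task 4 = 12+14 = 26
ES_Task 5 = max(EF_Task 2=6, EF_Task 3=11, EF_Task 4=26) = 26; EF_Task 5 = 26+9 = 35
Expected project duration μ = 35 hours. Critical path: Task 1 → Task 4 → Task 5.

Backward pass:
LF_Task 5 = 35; LS_Task 5 = 35−9 = 26
LF_Task 4 = LS_Task 5 = 26; LS_Task 4 = 26−14 = 12
LF_Task 3 = LS_Task 5 = 26; LS_Task 3 = 26−5 = 21
LF_Task 2 = min(LS_Task 3=21, LS_Task 5=26) = 21; LS_Task 2 = 21−6 = 15
LF_Task 1 = LS_Task 4 = 12; LS_Task 1 = 12−12 = 0
Slack_Task 3 = LS_Task 3 − ES_Task 3 = 21 − 6 = 15

15 hours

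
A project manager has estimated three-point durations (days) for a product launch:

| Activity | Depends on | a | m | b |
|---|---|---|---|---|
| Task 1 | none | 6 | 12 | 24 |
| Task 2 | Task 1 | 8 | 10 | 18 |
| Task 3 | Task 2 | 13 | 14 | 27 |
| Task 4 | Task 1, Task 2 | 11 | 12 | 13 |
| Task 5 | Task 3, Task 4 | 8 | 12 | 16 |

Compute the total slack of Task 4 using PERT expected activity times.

te_Task 1 = (6 + 4·12 + 24)/6 = 78/6 = 13
te_Task 2 = (8 + 4·10 + 18)/6 = 66/6 = 11
te_Task 3 = (13 + 4·14 + 27)/6 = 96/6 = 16
te_Task 4 = (11 + 4·12 + 13)/6 = 72/6 = 12
te_Task 5 = (8 + 4·12 + 16)/6 = 72/6 = 12

Forward pass:
ES_Task 1 = 0; EF_Task 1 = 13
ES_Task 2 = 13; EF_Task 2 = 13+11 = 24
ES_Task 3 = 24; EF_Task 3 = 24+16 = 40
ES_Task 4 = max(EF_Task 1=13, EF_Task 2=24) = 24; EF_Task 4 = 24+12 = 36
ES_Task 5 = max(EF_Task 3=40, EF_Task 4=36) = 40; EF_Task 5 = 40+12 = 52
Expected project duration μ = 52 days. Critical path: Task 1 → Task 2 → Task 3 → Task 5.

Backward pass:
LF_Task 5 = 52; LS_Task 5 = 52−12 = 40
LF_Task 4 = LS_Task 5 = 40; LS_Task 4 = 40−12 = 28
LF_Task 3 = LS_Task 5 = 40; LS_Task 3 = 40−16 = 24
LF_Task 2 = min(LS_Task 3=24, LS_Task 4=28) = 24; LS_Task 2 = 24−11 = 13
LF_Task 1 = min(LS_Task 2=13, LS_Task 4=28) = 13; LS_Task 1 = 13−13 = 0
Slack_Task 4 = LS_Task 4 − ES_Task 4 = 28 − 24 = 4

4 days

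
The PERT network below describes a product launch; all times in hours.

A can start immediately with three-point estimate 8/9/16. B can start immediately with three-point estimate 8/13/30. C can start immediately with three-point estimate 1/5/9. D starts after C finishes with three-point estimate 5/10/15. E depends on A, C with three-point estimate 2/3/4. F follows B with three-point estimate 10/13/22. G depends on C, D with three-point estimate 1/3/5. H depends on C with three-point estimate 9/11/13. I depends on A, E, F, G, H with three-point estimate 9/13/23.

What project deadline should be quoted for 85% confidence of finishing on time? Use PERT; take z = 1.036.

te_A = (8 + 4·9 + 16)/6 = 60/6 = 10; σ²_A = ((16−8)/6)² = 1.778
te_B = (8 + 4·13 + 30)/6 = 90/6 = 15; σ²_B = ((30−8)/6)² = 13.444
te_C = (1 + 4·5 + 9)/6 = 30/6 = 5; σ²_C = ((9−1)/6)² = 1.778
te_D = (5 + 4·10 + 15)/6 = 60/6 = 10; σ²_D = ((15−5)/6)² = 2.778
te_E = (2 + 4·3 + 4)/6 = 18/6 = 3; σ²_E = ((4−2)/6)² = 0.111
te_F = (10 + 4·13 + 22)/6 = 84/6 = 14; σ²_F = ((22−10)/6)² = 4.000
te_G = (1 + 4·3 + 5)/6 = 18/6 = 3; σ²_G = ((5−1)/6)² = 0.444
te_H = (9 + 4·11 + 13)/6 = 66/6 = 11; σ²_H = ((13−9)/6)² = 0.444
te_I = (9 + 4·13 + 23)/6 = 84/6 = 14; σ²_I = ((23−9)/6)² = 5.444

Forward pass:
ES_A = 0; EF_A = 10
ES_B = 0; EF_B = 15
ES_C = 0; EF_C = 5
ES_D = 5; EF_D = 5+10 = 15
ES_E = max(EF_A=10, EF_C=5) = 10; EF_E = 10+3 = 13
ES_F = 15; EF_F = 15+14 = 29
ES_G = max(EF_C=5, EF_D=15) = 15; EF_G = 15+3 = 18
ES_H = 5; EF_H = 5+11 = 16
ES_I = max(EF_A=10, EF_E=13, EF_F=29, EF_G=18, EF_H=16) = 29; EF_I = 29+14 = 43
Expected project duration μ = 43 hours. Critical path: B → F → I.

Variance along critical path = 13.444 + 4.000 + 5.444 = 22.889; σ = 4.784 hours.
D = μ + z·σ = 43 + 1.036·4.784 = 48.0 hours

48.0 hours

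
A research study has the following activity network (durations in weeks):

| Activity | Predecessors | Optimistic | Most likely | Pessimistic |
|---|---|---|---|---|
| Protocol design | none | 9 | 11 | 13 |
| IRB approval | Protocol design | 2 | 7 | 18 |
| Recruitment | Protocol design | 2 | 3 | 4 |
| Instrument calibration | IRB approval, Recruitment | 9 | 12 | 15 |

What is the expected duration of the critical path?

31 weeks

te_Protocol design = (9 + 4·11 + 13)/6 = 66/6 = 11
te_IRB approval = (2 + 4·7 + 18)/6 = 48/6 = 8
te_Recruitment = (2 + 4·3 + 4)/6 = 18/6 = 3
te_Instrument calibration = (9 + 4·12 + 15)/6 = 72/6 = 12

Forward pass:
ES_Protocol design = 0; EF_Protocol design = 11
ES_IRB approval = 11; EF_IRB approval = 11+8 = 19
ES_Recruitment = 11; EF_Recruitment = 11+3 = 14
ES_Instrument calibration = max(EF_IRB approval=19, EF_Recruitment=14) = 19; EF_Instrument calibration = 19+12 = 31
Expected project duration μ = 31 weeks. Critical path: Protocol design → IRB approval → Instrument calibration.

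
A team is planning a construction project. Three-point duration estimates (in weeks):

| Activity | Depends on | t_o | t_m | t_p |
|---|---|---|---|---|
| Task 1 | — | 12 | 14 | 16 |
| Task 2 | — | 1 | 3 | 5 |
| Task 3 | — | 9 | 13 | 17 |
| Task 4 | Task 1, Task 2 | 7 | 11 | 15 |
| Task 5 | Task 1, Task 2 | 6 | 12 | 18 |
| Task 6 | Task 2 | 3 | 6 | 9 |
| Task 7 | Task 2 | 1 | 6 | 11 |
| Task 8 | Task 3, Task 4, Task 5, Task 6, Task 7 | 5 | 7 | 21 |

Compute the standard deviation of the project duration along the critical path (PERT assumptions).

3.40 weeks

te_Task 1 = (12 + 4·14 + 16)/6 = 84/6 = 14; σ²_Task 1 = ((16−12)/6)² = 0.444
te_Task 2 = (1 + 4·3 + 5)/6 = 18/6 = 3; σ²_Task 2 = ((5−1)/6)² = 0.444
te_Task 3 = (9 + 4·13 + 17)/6 = 78/6 = 13; σ²_Task 3 = ((17−9)/6)² = 1.778
te_Task 4 = (7 + 4·11 + 15)/6 = 66/6 = 11; σ²_Task 4 = ((15−7)/6)² = 1.778
te_Task 5 = (6 + 4·12 + 18)/6 = 72/6 = 12; σ²_Task 5 = ((18−6)/6)² = 4.000
te_Task 6 = (3 + 4·6 + 9)/6 = 36/6 = 6; σ²_Task 6 = ((9−3)/6)² = 1.000
te_Task 7 = (1 + 4·6 + 11)/6 = 36/6 = 6; σ²_Task 7 = ((11−1)/6)² = 2.778
te_Task 8 = (5 + 4·7 + 21)/6 = 54/6 = 9; σ²_Task 8 = ((21−5)/6)² = 7.111

Forward pass:
ES_Task 1 = 0; EF_Task 1 = 14
ES_Task 2 = 0; EF_Task 2 = 3
ES_Task 3 = 0; EF_Task 3 = 13
ES_Task 4 = max(EF_Task 1=14, EF_Task 2=3) = 14; EF_Task 4 = 14+11 = 25
ES_Task 5 = max(EF_Task 1=14, EF_Task 2=3) = 14; EF_Task 5 = 14+12 = 26
ES_Task 6 = 3; EF_Task 6 = 3+6 = 9
ES_Task 7 = 3; EF_Task 7 = 3+6 = 9
ES_Task 8 = max(EF_Task 3=13, EF_Task 4=25, EF_Task 5=26, EF_Task 6=9, EF_Task 7=9) = 26; EF_Task 8 = 26+9 = 35
Expected project duration μ = 35 weeks. Critical path: Task 1 → Task 5 → Task 8.

Variance along critical path = 0.444 + 4.000 + 7.111 = 11.556
σ = √11.556 = 3.399 weeks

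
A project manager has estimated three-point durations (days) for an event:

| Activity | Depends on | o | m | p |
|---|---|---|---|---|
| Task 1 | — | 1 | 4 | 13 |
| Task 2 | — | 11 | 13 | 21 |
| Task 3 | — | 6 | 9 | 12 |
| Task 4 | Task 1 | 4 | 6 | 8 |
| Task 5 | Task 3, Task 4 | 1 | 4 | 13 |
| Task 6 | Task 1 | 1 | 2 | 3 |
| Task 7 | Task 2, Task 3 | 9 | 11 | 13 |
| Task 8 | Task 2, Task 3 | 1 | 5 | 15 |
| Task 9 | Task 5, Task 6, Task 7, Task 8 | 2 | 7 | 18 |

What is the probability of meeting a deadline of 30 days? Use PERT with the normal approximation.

0.175

te_Task 1 = (1 + 4·4 + 13)/6 = 30/6 = 5; σ²_Task 1 = ((13−1)/6)² = 4.000
te_Task 2 = (11 + 4·13 + 21)/6 = 84/6 = 14; σ²_Task 2 = ((21−11)/6)² = 2.778
te_Task 3 = (6 + 4·9 + 12)/6 = 54/6 = 9; σ²_Task 3 = ((12−6)/6)² = 1.000
te_Task 4 = (4 + 4·6 + 8)/6 = 36/6 = 6; σ²_Task 4 = ((8−4)/6)² = 0.444
te_Task 5 = (1 + 4·4 + 13)/6 = 30/6 = 5; σ²_Task 5 = ((13−1)/6)² = 4.000
te_Task 6 = (1 + 4·2 + 3)/6 = 12/6 = 2; σ²_Task 6 = ((3−1)/6)² = 0.111
te_Task 7 = (9 + 4·11 + 13)/6 = 66/6 = 11; σ²_Task 7 = ((13−9)/6)² = 0.444
te_Task 8 = (1 + 4·5 + 15)/6 = 36/6 = 6; σ²_Task 8 = ((15−1)/6)² = 5.444
te_Task 9 = (2 + 4·7 + 18)/6 = 48/6 = 8; σ²_Task 9 = ((18−2)/6)² = 7.111

Forward pass:
ES_Task 1 = 0; EF_Task 1 = 5
ES_Task 2 = 0; EF_Task 2 = 14
ES_Task 3 = 0; EF_Task 3 = 9
ES_Task 4 = 5; EF_Task 4 = 5+6 = 11
ES_Task 5 = max(EF_Task 3=9, EF_Task 4=11) = 11; EF_Task 5 = 11+5 = 16
ES_Task 6 = 5; EF_Task 6 = 5+2 = 7
ES_Task 7 = max(EF_Task 2=14, EF_Task 3=9) = 14; EF_Task 7 = 14+11 = 25
ES_Task 8 = max(EF_Task 2=14, EF_Task 3=9) = 14; EF_Task 8 = 14+6 = 20
ES_Task 9 = max(EF_Task 5=16, EF_Task 6=7, EF_Task 7=25, EF_Task 8=20) = 25; EF_Task 9 = 25+8 = 33
Expected project duration μ = 33 days. Critical path: Task 2 → Task 7 → Task 9.

Variance along critical path = 2.778 + 0.444 + 7.111 = 10.333; σ = √10.333 = 3.215 days.
Z = (30 − 33) / 3.215 = -0.933
P(T ≤ 30) = Φ(-0.933) ≈ 0.175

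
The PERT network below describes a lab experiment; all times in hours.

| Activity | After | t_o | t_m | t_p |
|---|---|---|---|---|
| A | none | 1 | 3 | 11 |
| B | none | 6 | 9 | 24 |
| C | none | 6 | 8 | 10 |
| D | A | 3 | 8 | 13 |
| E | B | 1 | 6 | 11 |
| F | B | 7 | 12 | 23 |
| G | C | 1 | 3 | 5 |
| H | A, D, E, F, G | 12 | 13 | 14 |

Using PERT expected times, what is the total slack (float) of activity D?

te_A = (1 + 4·3 + 11)/6 = 24/6 = 4
te_B = (6 + 4·9 + 24)/6 = 66/6 = 11
te_C = (6 + 4·8 + 10)/6 = 48/6 = 8
te_D = (3 + 4·8 + 13)/6 = 48/6 = 8
te_E = (1 + 4·6 + 11)/6 = 36/6 = 6
te_F = (7 + 4·12 + 23)/6 = 78/6 = 13
te_G = (1 + 4·3 + 5)/6 = 18/6 = 3
te_H = (12 + 4·13 + 14)/6 = 78/6 = 13

Forward pass:
ES_A = 0; EF_A = 4
ES_B = 0; EF_B = 11
ES_C = 0; EF_C = 8
ES_D = 4; EF_D = 4+8 = 12
ES_E = 11; EF_E = 11+6 = 17
ES_F = 11; EF_F = 11+13 = 24
ES_G = 8; EF_G = 8+3 = 11
ES_H = max(EF_A=4, EF_D=12, EF_E=17, EF_F=24, EF_G=11) = 24; EF_H = 24+13 = 37
Expected project duration μ = 37 hours. Critical path: B → F → H.

Backward pass:
LF_H = 37; LS_H = 37−13 = 24
LF_G = LS_H = 24; LS_G = 24−3 = 21
LF_F = LS_H = 24; LS_F = 24−13 = 11
LF_E = LS_H = 24; LS_E = 24−6 = 18
LF_D = LS_H = 24; LS_D = 24−8 = 16
LF_C = LS_G = 21; LS_C = 21−8 = 13
LF_B = min(LS_E=18, LS_F=11) = 11; LS_B = 11−11 = 0
LF_A = min(LS_D=16, LS_H=24) = 16; LS_A = 16−4 = 12
Slack_D = LS_D − ES_D = 16 − 4 = 12

12 hours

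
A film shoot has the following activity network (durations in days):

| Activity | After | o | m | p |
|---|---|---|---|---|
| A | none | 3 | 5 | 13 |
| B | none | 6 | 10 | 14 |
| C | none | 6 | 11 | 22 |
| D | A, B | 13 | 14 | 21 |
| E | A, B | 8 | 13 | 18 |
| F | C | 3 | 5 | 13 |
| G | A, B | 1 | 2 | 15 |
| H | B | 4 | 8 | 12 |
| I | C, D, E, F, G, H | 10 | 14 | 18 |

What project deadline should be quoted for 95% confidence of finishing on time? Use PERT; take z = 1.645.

42.8 days

te_A = (3 + 4·5 + 13)/6 = 36/6 = 6; σ²_A = ((13−3)/6)² = 2.778
te_B = (6 + 4·10 + 14)/6 = 60/6 = 10; σ²_B = ((14−6)/6)² = 1.778
te_C = (6 + 4·11 + 22)/6 = 72/6 = 12; σ²_C = ((22−6)/6)² = 7.111
te_D = (13 + 4·14 + 21)/6 = 90/6 = 15; σ²_D = ((21−13)/6)² = 1.778
te_E = (8 + 4·13 + 18)/6 = 78/6 = 13; σ²_E = ((18−8)/6)² = 2.778
te_F = (3 + 4·5 + 13)/6 = 36/6 = 6; σ²_F = ((13−3)/6)² = 2.778
te_G = (1 + 4·2 + 15)/6 = 24/6 = 4; σ²_G = ((15−1)/6)² = 5.444
te_H = (4 + 4·8 + 12)/6 = 48/6 = 8; σ²_H = ((12−4)/6)² = 1.778
te_I = (10 + 4·14 + 18)/6 = 84/6 = 14; σ²_I = ((18−10)/6)² = 1.778

Forward pass:
ES_A = 0; EF_A = 6
ES_B = 0; EF_B = 10
ES_C = 0; EF_C = 12
ES_D = max(EF_A=6, EF_B=10) = 10; EF_D = 10+15 = 25
ES_E = max(EF_A=6, EF_B=10) = 10; EF_E = 10+13 = 23
ES_F = 12; EF_F = 12+6 = 18
ES_G = max(EF_A=6, EF_B=10) = 10; EF_G = 10+4 = 14
ES_H = 10; EF_H = 10+8 = 18
ES_I = max(EF_C=12, EF_D=25, EF_E=23, EF_F=18, EF_G=14, EF_H=18) = 25; EF_I = 25+14 = 39
Expected project duration μ = 39 days. Critical path: B → D → I.

Variance along critical path = 1.778 + 1.778 + 1.778 = 5.333; σ = 2.309 days.
D = μ + z·σ = 39 + 1.645·2.309 = 42.8 days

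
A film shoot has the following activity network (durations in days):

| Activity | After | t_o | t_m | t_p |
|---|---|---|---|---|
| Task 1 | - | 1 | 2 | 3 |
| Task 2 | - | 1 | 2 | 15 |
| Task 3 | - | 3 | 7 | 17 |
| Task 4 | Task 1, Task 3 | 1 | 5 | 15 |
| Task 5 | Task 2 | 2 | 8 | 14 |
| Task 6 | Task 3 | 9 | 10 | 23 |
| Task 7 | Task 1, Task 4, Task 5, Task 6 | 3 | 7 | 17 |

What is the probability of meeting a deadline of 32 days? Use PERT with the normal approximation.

te_Task 1 = (1 + 4·2 + 3)/6 = 12/6 = 2; σ²_Task 1 = ((3−1)/6)² = 0.111
te_Task 2 = (1 + 4·2 + 15)/6 = 24/6 = 4; σ²_Task 2 = ((15−1)/6)² = 5.444
te_Task 3 = (3 + 4·7 + 17)/6 = 48/6 = 8; σ²_Task 3 = ((17−3)/6)² = 5.444
te_Task 4 = (1 + 4·5 + 15)/6 = 36/6 = 6; σ²_Task 4 = ((15−1)/6)² = 5.444
te_Task 5 = (2 + 4·8 + 14)/6 = 48/6 = 8; σ²_Task 5 = ((14−2)/6)² = 4.000
te_Task 6 = (9 + 4·10 + 23)/6 = 72/6 = 12; σ²_Task 6 = ((23−9)/6)² = 5.444
te_Task 7 = (3 + 4·7 + 17)/6 = 48/6 = 8; σ²_Task 7 = ((17−3)/6)² = 5.444

Forward pass:
ES_Task 1 = 0; EF_Task 1 = 2
ES_Task 2 = 0; EF_Task 2 = 4
ES_Task 3 = 0; EF_Task 3 = 8
ES_Task 4 = max(EF_Task 1=2, EF_Task 3=8) = 8; EF_Task 4 = 8+6 = 14
ES_Task 5 = 4; EF_Task 5 = 4+8 = 12
ES_Task 6 = 8; EF_Task 6 = 8+12 = 20
ES_Task 7 = max(EF_Task 1=2, EF_Task 4=14, EF_Task 5=12, EF_Task 6=20) = 20; EF_Task 7 = 20+8 = 28
Expected project duration μ = 28 days. Critical path: Task 3 → Task 6 → Task 7.

Variance along critical path = 5.444 + 5.444 + 5.444 = 16.333; σ = √16.333 = 4.041 days.
Z = (32 − 28) / 4.041 = 0.990
P(T ≤ 32) = Φ(0.990) ≈ 0.839

0.839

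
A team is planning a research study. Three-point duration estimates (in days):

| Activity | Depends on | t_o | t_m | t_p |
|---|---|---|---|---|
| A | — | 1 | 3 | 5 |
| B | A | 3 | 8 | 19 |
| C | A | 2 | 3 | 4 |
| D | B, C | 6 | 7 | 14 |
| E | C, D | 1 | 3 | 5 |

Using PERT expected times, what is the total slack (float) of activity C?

6 days

te_A = (1 + 4·3 + 5)/6 = 18/6 = 3
te_B = (3 + 4·8 + 19)/6 = 54/6 = 9
te_C = (2 + 4·3 + 4)/6 = 18/6 = 3
te_D = (6 + 4·7 + 14)/6 = 48/6 = 8
te_E = (1 + 4·3 + 5)/6 = 18/6 = 3

Forward pass:
ES_A = 0; EF_A = 3
ES_B = 3; EF_B = 3+9 = 12
ES_C = 3; EF_C = 3+3 = 6
ES_D = max(EF_B=12, EF_C=6) = 12; EF_D = 12+8 = 20
ES_E = max(EF_C=6, EF_D=20) = 20; EF_E = 20+3 = 23
Expected project duration μ = 23 days. Critical path: A → B → D → E.

Backward pass:
LF_E = 23; LS_E = 23−3 = 20
LF_D = LS_E = 20; LS_D = 20−8 = 12
LF_C = min(LS_D=12, LS_E=20) = 12; LS_C = 12−3 = 9
LF_B = LS_D = 12; LS_B = 12−9 = 3
LF_A = min(LS_B=3, LS_C=9) = 3; LS_A = 3−3 = 0
Slack_C = LS_C − ES_C = 9 − 3 = 6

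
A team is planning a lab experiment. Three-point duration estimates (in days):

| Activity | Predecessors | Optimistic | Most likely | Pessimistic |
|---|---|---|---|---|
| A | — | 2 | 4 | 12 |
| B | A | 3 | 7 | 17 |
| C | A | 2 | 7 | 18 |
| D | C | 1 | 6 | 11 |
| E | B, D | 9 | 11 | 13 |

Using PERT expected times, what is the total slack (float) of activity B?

6 days

te_A = (2 + 4·4 + 12)/6 = 30/6 = 5
te_B = (3 + 4·7 + 17)/6 = 48/6 = 8
te_C = (2 + 4·7 + 18)/6 = 48/6 = 8
te_D = (1 + 4·6 + 11)/6 = 36/6 = 6
te_E = (9 + 4·11 + 13)/6 = 66/6 = 11

Forward pass:
ES_A = 0; EF_A = 5
ES_B = 5; EF_B = 5+8 = 13
ES_C = 5; EF_C = 5+8 = 13
ES_D = 13; EF_D = 13+6 = 19
ES_E = max(EF_B=13, EF_D=19) = 19; EF_E = 19+11 = 30
Expected project duration μ = 30 days. Critical path: A → C → D → E.

Backward pass:
LF_E = 30; LS_E = 30−11 = 19
LF_D = LS_E = 19; LS_D = 19−6 = 13
LF_C = LS_D = 13; LS_C = 13−8 = 5
LF_B = LS_E = 19; LS_B = 19−8 = 11
LF_A = min(LS_B=11, LS_C=5) = 5; LS_A = 5−5 = 0
Slack_B = LS_B − ES_B = 11 − 5 = 6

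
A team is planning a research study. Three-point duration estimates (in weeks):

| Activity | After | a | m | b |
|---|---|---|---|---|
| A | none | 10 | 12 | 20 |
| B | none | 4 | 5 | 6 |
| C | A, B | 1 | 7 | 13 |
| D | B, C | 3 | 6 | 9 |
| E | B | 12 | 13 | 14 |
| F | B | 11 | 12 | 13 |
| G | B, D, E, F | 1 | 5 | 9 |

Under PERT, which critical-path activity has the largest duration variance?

C

te_A = (10 + 4·12 + 20)/6 = 78/6 = 13; σ²_A = ((20−10)/6)² = 2.778
te_B = (4 + 4·5 + 6)/6 = 30/6 = 5; σ²_B = ((6−4)/6)² = 0.111
te_C = (1 + 4·7 + 13)/6 = 42/6 = 7; σ²_C = ((13−1)/6)² = 4.000
te_D = (3 + 4·6 + 9)/6 = 36/6 = 6; σ²_D = ((9−3)/6)² = 1.000
te_E = (12 + 4·13 + 14)/6 = 78/6 = 13; σ²_E = ((14−12)/6)² = 0.111
te_F = (11 + 4·12 + 13)/6 = 72/6 = 12; σ²_F = ((13−11)/6)² = 0.111
te_G = (1 + 4·5 + 9)/6 = 30/6 = 5; σ²_G = ((9−1)/6)² = 1.778

Forward pass:
ES_A = 0; EF_A = 13
ES_B = 0; EF_B = 5
ES_C = max(EF_A=13, EF_B=5) = 13; EF_C = 13+7 = 20
ES_D = max(EF_B=5, EF_C=20) = 20; EF_D = 20+6 = 26
ES_E = 5; EF_E = 5+13 = 18
ES_F = 5; EF_F = 5+12 = 17
ES_G = max(EF_B=5, EF_D=26, EF_E=18, EF_F=17) = 26; EF_G = 26+5 = 31
Expected project duration μ = 31 weeks. Critical path: A → C → D → G.

Variances on critical path: σ²_A=2.778, σ²_C=4.000, σ²_D=1.000, σ²_G=1.778.
Largest is σ²_C = 4.000.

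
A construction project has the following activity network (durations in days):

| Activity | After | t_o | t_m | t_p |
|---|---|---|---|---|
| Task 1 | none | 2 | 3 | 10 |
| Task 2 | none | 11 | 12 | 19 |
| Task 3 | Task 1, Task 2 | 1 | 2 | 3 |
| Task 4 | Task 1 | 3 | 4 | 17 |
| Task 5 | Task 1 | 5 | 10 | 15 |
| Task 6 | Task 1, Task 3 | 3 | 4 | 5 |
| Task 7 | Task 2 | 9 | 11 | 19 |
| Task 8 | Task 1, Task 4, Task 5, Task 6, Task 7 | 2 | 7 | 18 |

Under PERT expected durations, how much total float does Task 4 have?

15 days

te_Task 1 = (2 + 4·3 + 10)/6 = 24/6 = 4
te_Task 2 = (11 + 4·12 + 19)/6 = 78/6 = 13
te_Task 3 = (1 + 4·2 + 3)/6 = 12/6 = 2
te_Task 4 = (3 + 4·4 + 17)/6 = 36/6 = 6
te_Task 5 = (5 + 4·10 + 15)/6 = 60/6 = 10
te_Task 6 = (3 + 4·4 + 5)/6 = 24/6 = 4
te_Task 7 = (9 + 4·11 + 19)/6 = 72/6 = 12
te_Task 8 = (2 + 4·7 + 18)/6 = 48/6 = 8

Forward pass:
ES_Task 1 = 0; EF_Task 1 = 4
ES_Task 2 = 0; EF_Task 2 = 13
ES_Task 3 = max(EF_Task 1=4, EF_Task 2=13) = 13; EF_Task 3 = 13+2 = 15
ES_Task 4 = 4; EF_Task 4 = 4+6 = 10
ES_Task 5 = 4; EF_Task 5 = 4+10 = 14
ES_Task 6 = max(EF_Task 1=4, EF_Task 3=15) = 15; EF_Task 6 = 15+4 = 19
ES_Task 7 = 13; EF_Task 7 = 13+12 = 25
ES_Task 8 = max(EF_Task 1=4, EF_Task 4=10, EF_Task 5=14, EF_Task 6=19, EF_Task 7=25) = 25; EF_Task 8 = 25+8 = 33
Expected project duration μ = 33 days. Critical path: Task 2 → Task 7 → Task 8.

Backward pass:
LF_Task 8 = 33; LS_Task 8 = 33−8 = 25
LF_Task 7 = LS_Task 8 = 25; LS_Task 7 = 25−12 = 13
LF_Task 6 = LS_Task 8 = 25; LS_Task 6 = 25−4 = 21
LF_Task 5 = LS_Task 8 = 25; LS_Task 5 = 25−10 = 15
LF_Task 4 = LS_Task 8 = 25; LS_Task 4 = 25−6 = 19
LF_Task 3 = LS_Task 6 = 21; LS_Task 3 = 21−2 = 19
LF_Task 2 = min(LS_Task 3=19, LS_Task 7=13) = 13; LS_Task 2 = 13−13 = 0
LF_Task 1 = min(LS_Task 3=19, LS_Task 4=19, LS_Task 5=15, LS_Task 6=21, LS_Task 8=25) = 15; LS_Task 1 = 15−4 = 11
Slack_Task 4 = LS_Task 4 − ES_Task 4 = 19 − 4 = 15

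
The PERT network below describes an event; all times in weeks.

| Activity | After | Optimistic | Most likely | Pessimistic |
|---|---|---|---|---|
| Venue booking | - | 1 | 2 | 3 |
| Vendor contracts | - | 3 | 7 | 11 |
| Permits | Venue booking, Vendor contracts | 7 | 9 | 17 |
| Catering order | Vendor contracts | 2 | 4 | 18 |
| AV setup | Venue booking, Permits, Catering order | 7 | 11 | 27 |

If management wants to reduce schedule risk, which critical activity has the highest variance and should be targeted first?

te_Venue booking = (1 + 4·2 + 3)/6 = 12/6 = 2; σ²_Venue booking = ((3−1)/6)² = 0.111
te_Vendor contracts = (3 + 4·7 + 11)/6 = 42/6 = 7; σ²_Vendor contracts = ((11−3)/6)² = 1.778
te_Permits = (7 + 4·9 + 17)/6 = 60/6 = 10; σ²_Permits = ((17−7)/6)² = 2.778
te_Catering order = (2 + 4·4 + 18)/6 = 36/6 = 6; σ²_Catering order = ((18−2)/6)² = 7.111
te_AV setup = (7 + 4·11 + 27)/6 = 78/6 = 13; σ²_AV setup = ((27−7)/6)² = 11.111

Forward pass:
ES_Venue booking = 0; EF_Venue booking = 2
ES_Vendor contracts = 0; EF_Vendor contracts = 7
ES_Permits = max(EF_Venue booking=2, EF_Vendor contracts=7) = 7; EF_Permits = 7+10 = 17
ES_Catering order = 7; EF_Catering order = 7+6 = 13
ES_AV setup = max(EF_Venue booking=2, EF_Permits=17, EF_Catering order=13) = 17; EF_AV setup = 17+13 = 30
Expected project duration μ = 30 weeks. Critical path: Vendor contracts → Permits → AV setup.

Variances on critical path: σ²_Vendor contracts=1.778, σ²_Permits=2.778, σ²_AV setup=11.111.
Largest is σ²_AV setup = 11.111.

AV setup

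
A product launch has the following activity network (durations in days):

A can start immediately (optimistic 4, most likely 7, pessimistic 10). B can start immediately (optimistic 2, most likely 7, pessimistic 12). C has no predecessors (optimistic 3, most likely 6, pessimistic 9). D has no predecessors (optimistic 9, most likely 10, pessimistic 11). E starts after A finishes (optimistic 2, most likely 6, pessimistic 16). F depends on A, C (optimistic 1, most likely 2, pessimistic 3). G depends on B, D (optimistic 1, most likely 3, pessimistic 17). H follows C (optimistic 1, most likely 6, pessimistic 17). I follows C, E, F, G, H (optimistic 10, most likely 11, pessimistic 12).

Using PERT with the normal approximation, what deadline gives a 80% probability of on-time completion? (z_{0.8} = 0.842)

te_A = (4 + 4·7 + 10)/6 = 42/6 = 7; σ²_A = ((10−4)/6)² = 1.000
te_B = (2 + 4·7 + 12)/6 = 42/6 = 7; σ²_B = ((12−2)/6)² = 2.778
te_C = (3 + 4·6 + 9)/6 = 36/6 = 6; σ²_C = ((9−3)/6)² = 1.000
te_D = (9 + 4·10 + 11)/6 = 60/6 = 10; σ²_D = ((11−9)/6)² = 0.111
te_E = (2 + 4·6 + 16)/6 = 42/6 = 7; σ²_E = ((16−2)/6)² = 5.444
te_F = (1 + 4·2 + 3)/6 = 12/6 = 2; σ²_F = ((3−1)/6)² = 0.111
te_G = (1 + 4·3 + 17)/6 = 30/6 = 5; σ²_G = ((17−1)/6)² = 7.111
te_H = (1 + 4·6 + 17)/6 = 42/6 = 7; σ²_H = ((17−1)/6)² = 7.111
te_I = (10 + 4·11 + 12)/6 = 66/6 = 11; σ²_I = ((12−10)/6)² = 0.111

Forward pass:
ES_A = 0; EF_A = 7
ES_B = 0; EF_B = 7
ES_C = 0; EF_C = 6
ES_D = 0; EF_D = 10
ES_E = 7; EF_E = 7+7 = 14
ES_F = max(EF_A=7, EF_C=6) = 7; EF_F = 7+2 = 9
ES_G = max(EF_B=7, EF_D=10) = 10; EF_G = 10+5 = 15
ES_H = 6; EF_H = 6+7 = 13
ES_I = max(EF_C=6, EF_E=14, EF_F=9, EF_G=15, EF_H=13) = 15; EF_I = 15+11 = 26
Expected project duration μ = 26 days. Critical path: D → G → I.

Variance along critical path = 0.111 + 7.111 + 0.111 = 7.333; σ = 2.708 days.
D = μ + z·σ = 26 + 0.842·2.708 = 28.3 days

28.3 days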